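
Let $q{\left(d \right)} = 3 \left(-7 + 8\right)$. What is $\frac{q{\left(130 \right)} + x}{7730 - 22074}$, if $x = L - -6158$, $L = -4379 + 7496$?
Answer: $- \frac{4639}{7172} \approx -0.64682$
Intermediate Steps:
$L = 3117$
$q{\left(d \right)} = 3$ ($q{\left(d \right)} = 3 \cdot 1 = 3$)
$x = 9275$ ($x = 3117 - -6158 = 3117 + 6158 = 9275$)
$\frac{q{\left(130 \right)} + x}{7730 - 22074} = \frac{3 + 9275}{7730 - 22074} = \frac{9278}{-14344} = 9278 \left(- \frac{1}{14344}\right) = - \frac{4639}{7172}$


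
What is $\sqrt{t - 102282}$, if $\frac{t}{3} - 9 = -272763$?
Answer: $4 i \sqrt{57534} \approx 959.45 i$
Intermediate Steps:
$t = -818262$ ($t = 27 + 3 \left(-272763\right) = 27 - 818289 = -818262$)
$\sqrt{t - 102282} = \sqrt{-818262 - 102282} = \sqrt{-920544} = 4 i \sqrt{57534}$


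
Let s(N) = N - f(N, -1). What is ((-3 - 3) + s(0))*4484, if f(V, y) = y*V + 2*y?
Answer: -17936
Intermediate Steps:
f(V, y) = 2*y + V*y (f(V, y) = V*y + 2*y = 2*y + V*y)
s(N) = 2 + 2*N (s(N) = N - (-1)*(2 + N) = N - (-2 - N) = N + (2 + N) = 2 + 2*N)
((-3 - 3) + s(0))*4484 = ((-3 - 3) + (2 + 2*0))*4484 = (-6 + (2 + 0))*4484 = (-6 + 2)*4484 = -4*4484 = -17936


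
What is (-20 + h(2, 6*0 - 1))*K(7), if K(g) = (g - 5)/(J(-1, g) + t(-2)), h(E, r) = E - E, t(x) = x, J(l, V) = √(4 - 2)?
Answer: 40 + 20*√2 ≈ 68.284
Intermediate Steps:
J(l, V) = √2
h(E, r) = 0
K(g) = (-5 + g)/(-2 + √2) (K(g) = (g - 5)/(√2 - 2) = (-5 + g)/(-2 + √2))
(-20 + h(2, 6*0 - 1))*K(7) = (-20 + 0)*(-(-5 + 7)/(2 - √2)) = -(-20)*2/(2 - √2) = -(-40)/(2 - √2) = 40/(2 - √2)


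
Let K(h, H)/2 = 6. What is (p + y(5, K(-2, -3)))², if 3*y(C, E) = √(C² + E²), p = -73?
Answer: 42436/9 ≈ 4715.1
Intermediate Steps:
K(h, H) = 12 (K(h, H) = 2*6 = 12)
y(C, E) = √(C² + E²)/3
(p + y(5, K(-2, -3)))² = (-73 + √(5² + 12²)/3)² = (-73 + √(25 + 144)/3)² = (-73 + √169/3)² = (-73 + (⅓)*13)² = (-73 + 13/3)² = (-206/3)² = 42436/9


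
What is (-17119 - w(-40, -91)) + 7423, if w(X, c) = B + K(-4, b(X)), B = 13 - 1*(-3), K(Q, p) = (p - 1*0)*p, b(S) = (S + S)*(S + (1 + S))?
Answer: -39952112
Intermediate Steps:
b(S) = 2*S*(1 + 2*S) (b(S) = (2*S)*(1 + 2*S) = 2*S*(1 + 2*S))
K(Q, p) = p² (K(Q, p) = (p + 0)*p = p*p = p²)
B = 16 (B = 13 + 3 = 16)
w(X, c) = 16 + 4*X²*(1 + 2*X)² (w(X, c) = 16 + (2*X*(1 + 2*X))² = 16 + 4*X²*(1 + 2*X)²)
(-17119 - w(-40, -91)) + 7423 = (-17119 - (16 + 4*(-40)²*(1 + 2*(-40))²)) + 7423 = (-17119 - (16 + 4*1600*(1 - 80)²)) + 7423 = (-17119 - (16 + 4*1600*(-79)²)) + 7423 = (-17119 - (16 + 4*1600*6241)) + 7423 = (-17119 - (16 + 39942400)) + 7423 = (-17119 - 1*39942416) + 7423 = (-17119 - 39942416) + 7423 = -39959535 + 7423 = -39952112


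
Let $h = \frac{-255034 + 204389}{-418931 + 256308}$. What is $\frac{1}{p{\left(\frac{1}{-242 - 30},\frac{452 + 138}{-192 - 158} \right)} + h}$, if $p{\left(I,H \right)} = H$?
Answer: $- \frac{5691805}{7822182} \approx -0.72765$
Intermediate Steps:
$h = \frac{50645}{162623}$ ($h = - \frac{50645}{-162623} = \left(-50645\right) \left(- \frac{1}{162623}\right) = \frac{50645}{162623} \approx 0.31143$)
$\frac{1}{p{\left(\frac{1}{-242 - 30},\frac{452 + 138}{-192 - 158} \right)} + h} = \frac{1}{\frac{452 + 138}{-192 - 158} + \frac{50645}{162623}} = \frac{1}{\frac{590}{-350} + \frac{50645}{162623}} = \frac{1}{590 \left(- \frac{1}{350}\right) + \frac{50645}{162623}} = \frac{1}{- \frac{59}{35} + \frac{50645}{162623}} = \frac{1}{- \frac{7822182}{5691805}} = - \frac{5691805}{7822182}$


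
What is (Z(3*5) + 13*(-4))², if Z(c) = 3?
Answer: 2401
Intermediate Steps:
(Z(3*5) + 13*(-4))² = (3 + 13*(-4))² = (3 - 52)² = (-49)² = 2401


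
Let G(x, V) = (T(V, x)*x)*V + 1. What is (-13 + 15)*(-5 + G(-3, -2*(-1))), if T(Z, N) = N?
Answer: 28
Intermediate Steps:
G(x, V) = 1 + V*x² (G(x, V) = (x*x)*V + 1 = x²*V + 1 = V*x² + 1 = 1 + V*x²)
(-13 + 15)*(-5 + G(-3, -2*(-1))) = (-13 + 15)*(-5 + (1 - 2*(-1)*(-3)²)) = 2*(-5 + (1 + 2*9)) = 2*(-5 + (1 + 18)) = 2*(-5 + 19) = 2*14 = 28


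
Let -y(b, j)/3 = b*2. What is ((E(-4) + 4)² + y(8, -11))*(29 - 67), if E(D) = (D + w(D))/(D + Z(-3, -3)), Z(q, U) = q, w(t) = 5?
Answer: 61674/49 ≈ 1258.7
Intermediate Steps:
y(b, j) = -6*b (y(b, j) = -3*b*2 = -6*b)
E(D) = (5 + D)/(-3 + D) (E(D) = (D + 5)/(D - 3) = (5 + D)/(-3 + D))
((E(-4) + 4)² + y(8, -11))*(29 - 67) = (((5 - 4)/(-3 - 4) + 4)² - 6*8)*(29 - 67) = ((1/(-7) + 4)² - 48)*(-38) = ((-⅐*1 + 4)² - 48)*(-38) = ((-⅐ + 4)² - 48)*(-38) = ((27/7)² - 48)*(-38) = (729/49 - 48)*(-38) = -1623/49*(-38) = 61674/49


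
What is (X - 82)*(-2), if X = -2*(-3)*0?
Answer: 164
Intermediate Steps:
X = 0 (X = 6*0 = 0)
(X - 82)*(-2) = (0 - 82)*(-2) = -82*(-2) = 164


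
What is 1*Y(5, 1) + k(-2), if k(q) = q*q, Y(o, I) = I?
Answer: 5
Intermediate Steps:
k(q) = q²
1*Y(5, 1) + k(-2) = 1*1 + (-2)² = 1 + 4 = 5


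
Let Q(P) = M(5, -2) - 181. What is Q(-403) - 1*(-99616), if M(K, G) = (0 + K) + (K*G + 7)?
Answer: 99437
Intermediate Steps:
M(K, G) = 7 + K + G*K (M(K, G) = K + (G*K + 7) = K + (7 + G*K) = 7 + K + G*K)
Q(P) = -179 (Q(P) = (7 + 5 - 2*5) - 181 = (7 + 5 - 10) - 181 = 2 - 181 = -179)
Q(-403) - 1*(-99616) = -179 - 1*(-99616) = -179 + 99616 = 99437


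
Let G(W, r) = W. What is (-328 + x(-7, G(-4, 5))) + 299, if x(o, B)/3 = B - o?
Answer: -20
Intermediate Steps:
x(o, B) = -3*o + 3*B (x(o, B) = 3*(B - o) = -3*o + 3*B)
(-328 + x(-7, G(-4, 5))) + 299 = (-328 + (-3*(-7) + 3*(-4))) + 299 = (-328 + (21 - 12)) + 299 = (-328 + 9) + 299 = -319 + 299 = -20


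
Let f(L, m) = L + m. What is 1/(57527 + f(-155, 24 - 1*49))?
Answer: 1/57347 ≈ 1.7438e-5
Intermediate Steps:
1/(57527 + f(-155, 24 - 1*49)) = 1/(57527 + (-155 + (24 - 1*49))) = 1/(57527 + (-155 + (24 - 49))) = 1/(57527 + (-155 - 25)) = 1/(57527 - 180) = 1/57347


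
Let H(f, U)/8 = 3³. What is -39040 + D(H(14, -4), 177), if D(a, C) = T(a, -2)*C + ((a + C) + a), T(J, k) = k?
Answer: -38785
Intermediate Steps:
H(f, U) = 216 (H(f, U) = 8*3³ = 8*27 = 216)
D(a, C) = -C + 2*a (D(a, C) = -2*C + ((a + C) + a) = -2*C + ((C + a) + a) = -2*C + (C + 2*a) = -C + 2*a)
-39040 + D(H(14, -4), 177) = -39040 + (-1*177 + 2*216) = -39040 + (-177 + 432) = -39040 + 255 = -38785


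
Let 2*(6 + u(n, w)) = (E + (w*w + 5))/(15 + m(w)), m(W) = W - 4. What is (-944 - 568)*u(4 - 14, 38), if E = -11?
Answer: -91800/7 ≈ -13114.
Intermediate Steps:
m(W) = -4 + W
u(n, w) = -6 + (-6 + w**2)/(2*(11 + w)) (u(n, w) = -6 + ((-11 + (w*w + 5))/(15 + (-4 + w)))/2 = -6 + ((-11 + (w**2 + 5))/(11 + w))/2 = -6 + ((-11 + (5 + w**2))/(11 + w))/2 = -6 + ((-6 + w**2)/(11 + w))/2 = -6 + (-6 + w**2)/(2*(11 + w)))
(-944 - 568)*u(4 - 14, 38) = (-944 - 568)*((-138 + 38**2 - 12*38)/(2*(11 + 38))) = -756*(-138 + 1444 - 456)/49 = -756*850/49 = -1512*425/49 = -91800/7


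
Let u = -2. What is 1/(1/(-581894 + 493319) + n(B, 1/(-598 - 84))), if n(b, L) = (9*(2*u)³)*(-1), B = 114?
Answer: 88575/51019199 ≈ 0.0017361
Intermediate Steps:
n(b, L) = 576 (n(b, L) = (9*(2*(-2))³)*(-1) = (9*(-4)³)*(-1) = (9*(-64))*(-1) = -576*(-1) = 576)
1/(1/(-581894 + 493319) + n(B, 1/(-598 - 84))) = 1/(1/(-581894 + 493319) + 576) = 1/(1/(-88575) + 576) = 1/(-1/88575 + 576) = 1/(51019199/88575) = 88575/51019199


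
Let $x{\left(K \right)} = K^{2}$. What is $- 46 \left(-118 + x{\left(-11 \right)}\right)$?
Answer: $-138$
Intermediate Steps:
$- 46 \left(-118 + x{\left(-11 \right)}\right) = - 46 \left(-118 + \left(-11\right)^{2}\right) = - 46 \left(-118 + 121\right) = \left(-46\right) 3 = -138$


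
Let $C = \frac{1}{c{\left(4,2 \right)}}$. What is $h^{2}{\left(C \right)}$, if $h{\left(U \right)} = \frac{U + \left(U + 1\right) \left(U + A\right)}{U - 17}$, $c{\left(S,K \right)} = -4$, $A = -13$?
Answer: $\frac{26569}{76176} \approx 0.34878$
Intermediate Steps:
$C = - \frac{1}{4}$ ($C = \frac{1}{-4} = - \frac{1}{4} \approx -0.25$)
$h{\left(U \right)} = \frac{U + \left(1 + U\right) \left(-13 + U\right)}{-17 + U}$ ($h{\left(U \right)} = \frac{U + \left(U + 1\right) \left(U - 13\right)}{U - 17} = \frac{U + \left(1 + U\right) \left(-13 + U\right)}{-17 + U}$)
$h^{2}{\left(C \right)} = \left(\frac{-13 + \left(- \frac{1}{4}\right)^{2} - - \frac{11}{4}}{-17 - \frac{1}{4}}\right)^{2} = \left(\frac{-13 + \frac{1}{16} + \frac{11}{4}}{- \frac{69}{4}}\right)^{2} = \left(\left(- \frac{4}{69}\right) \left(- \frac{163}{16}\right)\right)^{2} = \left(\frac{163}{276}\right)^{2} = \frac{26569}{76176}$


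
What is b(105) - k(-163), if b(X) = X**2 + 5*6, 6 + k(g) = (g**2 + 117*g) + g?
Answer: 3726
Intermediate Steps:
k(g) = -6 + g**2 + 118*g (k(g) = -6 + ((g**2 + 117*g) + g) = -6 + (g**2 + 118*g) = -6 + g**2 + 118*g)
b(X) = 30 + X**2 (b(X) = X**2 + 30 = 30 + X**2)
b(105) - k(-163) = (30 + 105**2) - (-6 + (-163)**2 + 118*(-163)) = (30 + 11025) - (-6 + 26569 - 19234) = 11055 - 1*7329 = 11055 - 7329 = 3726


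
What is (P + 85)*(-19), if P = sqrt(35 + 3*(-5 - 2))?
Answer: -1615 - 19*sqrt(14) ≈ -1686.1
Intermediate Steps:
P = sqrt(14) (P = sqrt(35 + 3*(-7)) = sqrt(35 - 21) = sqrt(14) ≈ 3.7417)
(P + 85)*(-19) = (sqrt(14) + 85)*(-19) = (85 + sqrt(14))*(-19) = -1615 - 19*sqrt(14)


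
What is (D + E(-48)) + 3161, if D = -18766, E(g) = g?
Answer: -15653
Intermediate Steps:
(D + E(-48)) + 3161 = (-18766 - 48) + 3161 = -18814 + 3161 = -15653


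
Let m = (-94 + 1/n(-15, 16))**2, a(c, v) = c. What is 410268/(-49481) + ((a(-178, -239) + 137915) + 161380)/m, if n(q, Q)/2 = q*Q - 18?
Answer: 2975498864164212/116415681772025 ≈ 25.559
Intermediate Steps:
n(q, Q) = -36 + 2*Q*q (n(q, Q) = 2*(q*Q - 18) = 2*(Q*q - 18) = 2*(-18 + Q*q) = -36 + 2*Q*q)
m = 2352735025/266256 (m = (-94 + 1/(-36 + 2*16*(-15)))**2 = (-94 + 1/(-36 - 480))**2 = (-94 + 1/(-516))**2 = (-94 - 1/516)**2 = (-48505/516)**2 = 2352735025/266256 ≈ 8836.4)
410268/(-49481) + ((a(-178, -239) + 137915) + 161380)/m = 410268/(-49481) + ((-178 + 137915) + 161380)/(2352735025/266256) = 410268*(-1/49481) + (137737 + 161380)*(266256/2352735025) = -410268/49481 + 299117*(266256/2352735025) = -410268/49481 + 79641695952/2352735025 = 2975498864164212/116415681772025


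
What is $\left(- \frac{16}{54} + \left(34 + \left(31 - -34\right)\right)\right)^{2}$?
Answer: $\frac{7102225}{729} \approx 9742.4$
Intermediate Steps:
$\left(- \frac{16}{54} + \left(34 + \left(31 - -34\right)\right)\right)^{2} = \left(\left(-16\right) \frac{1}{54} + \left(34 + \left(31 + 34\right)\right)\right)^{2} = \left(- \frac{8}{27} + \left(34 + 65\right)\right)^{2} = \left(- \frac{8}{27} + 99\right)^{2} = \left(\frac{2665}{27}\right)^{2} = \frac{7102225}{729}$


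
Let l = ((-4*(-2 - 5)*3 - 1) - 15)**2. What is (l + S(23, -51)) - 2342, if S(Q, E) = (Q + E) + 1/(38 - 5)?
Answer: 74383/33 ≈ 2254.0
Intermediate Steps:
l = 4624 (l = ((-(-28)*3 - 1) - 15)**2 = ((-4*(-21) - 1) - 15)**2 = ((84 - 1) - 15)**2 = (83 - 15)**2 = 68**2 = 4624)
S(Q, E) = 1/33 + E + Q (S(Q, E) = (E + Q) + 1/33 = 1/33 + E + Q)
(l + S(23, -51)) - 2342 = (4624 + (1/33 - 51 + 23)) - 2342 = (4624 - 923/33) - 2342 = 151669/33 - 2342 = 74383/33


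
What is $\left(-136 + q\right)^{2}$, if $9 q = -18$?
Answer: $19044$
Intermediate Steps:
$q = -2$ ($q = \frac{1}{9} \left(-18\right) = -2$)
$\left(-136 + q\right)^{2} = \left(-136 - 2\right)^{2} = \left(-138\right)^{2} = 19044$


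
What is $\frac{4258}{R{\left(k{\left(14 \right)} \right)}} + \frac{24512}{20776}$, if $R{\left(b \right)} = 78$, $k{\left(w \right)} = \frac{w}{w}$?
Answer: $\frac{5648509}{101283} \approx 55.77$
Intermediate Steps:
$k{\left(w \right)} = 1$
$\frac{4258}{R{\left(k{\left(14 \right)} \right)}} + \frac{24512}{20776} = \frac{4258}{78} + \frac{24512}{20776} = 4258 \cdot \frac{1}{78} + 24512 \cdot \frac{1}{20776} = \frac{2129}{39} + \frac{3064}{2597} = \frac{5648509}{101283}$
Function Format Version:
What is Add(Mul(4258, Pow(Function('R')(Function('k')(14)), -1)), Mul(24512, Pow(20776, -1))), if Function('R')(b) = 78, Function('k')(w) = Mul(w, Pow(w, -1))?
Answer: Rational(5648509, 101283) ≈ 55.770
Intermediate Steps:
Function('k')(w) = 1
Add(Mul(4258, Pow(Function('R')(Function('k')(14)), -1)), Mul(24512, Pow(20776, -1))) = Add(Mul(4258, Pow(78, -1)), Mul(24512, Pow(20776, -1))) = Add(Mul(4258, Rational(1, 78)), Mul(24512, Rational(1, 20776))) = Add(Rational(2129, 39), Rational(3064, 2597)) = Rational(5648509, 101283)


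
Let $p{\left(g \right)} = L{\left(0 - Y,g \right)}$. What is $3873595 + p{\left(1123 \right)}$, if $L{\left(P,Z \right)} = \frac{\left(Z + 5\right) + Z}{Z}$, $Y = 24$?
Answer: $\frac{4350049436}{1123} \approx 3.8736 \cdot 10^{6}$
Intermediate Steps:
$L{\left(P,Z \right)} = \frac{5 + 2 Z}{Z}$ ($L{\left(P,Z \right)} = \frac{\left(5 + Z\right) + Z}{Z} = \frac{5 + 2 Z}{Z}$)
$p{\left(g \right)} = 2 + \frac{5}{g}$
$3873595 + p{\left(1123 \right)} = 3873595 + \left(2 + \frac{5}{1123}\right) = 3873595 + \frac{2251}{1123} = \frac{4350049436}{1123}$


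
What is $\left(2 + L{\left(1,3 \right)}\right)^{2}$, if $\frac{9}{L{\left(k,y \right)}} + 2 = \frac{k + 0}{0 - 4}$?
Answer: $4$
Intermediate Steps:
$L{\left(k,y \right)} = \frac{9}{-2 - \frac{k}{4}}$ ($L{\left(k,y \right)} = \frac{9}{-2 + \frac{k + 0}{0 - 4}} = \frac{9}{-2 + \frac{k}{-4}} = \frac{9}{-2 + k \left(- \frac{1}{4}\right)} = \frac{9}{-2 - \frac{k}{4}}$)
$\left(2 + L{\left(1,3 \right)}\right)^{2} = \left(2 - \frac{36}{8 + 1}\right)^{2} = \left(2 - \frac{36}{9}\right)^{2} = \left(2 - 4\right)^{2} = \left(-2\right)^{2} = 4$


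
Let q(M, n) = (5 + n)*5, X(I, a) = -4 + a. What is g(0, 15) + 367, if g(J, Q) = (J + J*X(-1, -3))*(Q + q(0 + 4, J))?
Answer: 367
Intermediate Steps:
q(M, n) = 25 + 5*n
g(J, Q) = -6*J*(25 + Q + 5*J) (g(J, Q) = (J + J*(-4 - 3))*(Q + (25 + 5*J)) = (J + J*(-7))*(25 + Q + 5*J) = (J - 7*J)*(25 + Q + 5*J) = (-6*J)*(25 + Q + 5*J) = -6*J*(25 + Q + 5*J))
g(0, 15) + 367 = -6*0*(25 + 15 + 5*0) + 367 = -6*0*(25 + 15 + 0) + 367 = -6*0*40 + 367 = 0 + 367 = 367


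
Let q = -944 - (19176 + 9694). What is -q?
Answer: 29814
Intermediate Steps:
q = -29814 (q = -944 - 1*28870 = -944 - 28870 = -29814)
-q = -1*(-29814) = 29814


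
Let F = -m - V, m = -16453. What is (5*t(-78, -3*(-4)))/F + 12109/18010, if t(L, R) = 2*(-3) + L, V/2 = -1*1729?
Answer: 77846033/119532370 ≈ 0.65125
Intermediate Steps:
V = -3458 (V = 2*(-1*1729) = 2*(-1729) = -3458)
t(L, R) = -6 + L
F = 19911 (F = -1*(-16453) - 1*(-3458) = 16453 + 3458 = 19911)
(5*t(-78, -3*(-4)))/F + 12109/18010 = (5*(-6 - 78))/19911 + 12109/18010 = (5*(-84))*(1/19911) + 12109*(1/18010) = -420*1/19911 + 12109/18010 = -140/6637 + 12109/18010 = 77846033/119532370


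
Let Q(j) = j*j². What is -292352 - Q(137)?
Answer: -2863705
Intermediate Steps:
Q(j) = j³
-292352 - Q(137) = -292352 - 1*137³ = -292352 - 1*2571353 = -292352 - 2571353 = -2863705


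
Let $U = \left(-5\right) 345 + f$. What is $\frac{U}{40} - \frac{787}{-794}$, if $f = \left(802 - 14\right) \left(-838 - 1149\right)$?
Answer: $- \frac{622274217}{15880} \approx -39186.0$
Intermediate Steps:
$f = -1565756$ ($f = 788 \left(-1987\right) = -1565756$)
$U = -1567481$ ($U = \left(-5\right) 345 - 1565756 = -1725 - 1565756 = -1567481$)
$\frac{U}{40} - \frac{787}{-794} = - \frac{1567481}{40} - \frac{787}{-794} = \left(-1567481\right) \frac{1}{40} - - \frac{787}{794} = - \frac{1567481}{40} + \frac{787}{794} = - \frac{622274217}{15880}$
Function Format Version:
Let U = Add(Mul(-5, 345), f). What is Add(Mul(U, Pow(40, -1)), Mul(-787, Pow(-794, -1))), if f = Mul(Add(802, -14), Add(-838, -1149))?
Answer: Rational(-622274217, 15880) ≈ -39186.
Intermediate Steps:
f = -1565756 (f = Mul(788, -1987) = -1565756)
U = -1567481 (U = Add(Mul(-5, 345), -1565756) = Add(-1725, -1565756) = -1567481)
Add(Mul(U, Pow(40, -1)), Mul(-787, Pow(-794, -1))) = Add(Mul(-1567481, Pow(40, -1)), Mul(-787, Pow(-794, -1))) = Add(Mul(-1567481, Rational(1, 40)), Mul(-787, Rational(-1, 794))) = Add(Rational(-1567481, 40), Rational(787, 794)) = Rational(-622274217, 15880)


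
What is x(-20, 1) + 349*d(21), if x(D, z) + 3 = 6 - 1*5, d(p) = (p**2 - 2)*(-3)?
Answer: -459635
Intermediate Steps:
d(p) = 6 - 3*p**2 (d(p) = (-2 + p**2)*(-3) = 6 - 3*p**2)
x(D, z) = -2 (x(D, z) = -3 + (6 - 1*5) = -3 + (6 - 5) = -3 + 1 = -2)
x(-20, 1) + 349*d(21) = -2 + 349*(6 - 3*21**2) = -2 + 349*(6 - 3*441) = -2 + 349*(6 - 1323) = -2 + 349*(-1317) = -2 - 459633 = -459635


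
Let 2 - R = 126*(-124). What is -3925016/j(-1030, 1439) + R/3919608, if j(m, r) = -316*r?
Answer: 1923953703869/222792478524 ≈ 8.6356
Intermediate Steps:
R = 15626 (R = 2 - 126*(-124) = 2 - 1*(-15624) = 2 + 15624 = 15626)
-3925016/j(-1030, 1439) + R/3919608 = -3925016/((-316*1439)) + 15626/3919608 = -3925016/(-454724) + 15626*(1/3919608) = -3925016*(-1/454724) + 7813/1959804 = 981254/113681 + 7813/1959804 = 1923953703869/222792478524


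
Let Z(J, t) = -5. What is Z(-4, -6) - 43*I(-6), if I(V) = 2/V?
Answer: 28/3 ≈ 9.3333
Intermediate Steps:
Z(-4, -6) - 43*I(-6) = -5 - 86/(-6) = -5 - 86*(-1)/6 = -5 - 43*(-1/3) = -5 + 43/3 = 28/3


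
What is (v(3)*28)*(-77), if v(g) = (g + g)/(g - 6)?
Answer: 4312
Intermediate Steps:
v(g) = 2*g/(-6 + g) (v(g) = (2*g)/(-6 + g) = 2*g/(-6 + g))
(v(3)*28)*(-77) = ((2*3/(-6 + 3))*28)*(-77) = ((2*3/(-3))*28)*(-77) = ((2*3*(-⅓))*28)*(-77) = -2*28*(-77) = -56*(-77) = 4312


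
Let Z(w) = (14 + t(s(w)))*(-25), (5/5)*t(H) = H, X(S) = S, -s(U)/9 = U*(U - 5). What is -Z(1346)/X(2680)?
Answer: -20306075/134 ≈ -1.5154e+5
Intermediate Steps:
s(U) = -9*U*(-5 + U) (s(U) = -9*U*(U - 5) = -9*U*(-5 + U))
t(H) = H
Z(w) = -350 - 225*w*(5 - w) (Z(w) = (14 + 9*w*(5 - w))*(-25) = -350 - 225*w*(5 - w))
-Z(1346)/X(2680) = -(-350 + 225*1346*(-5 + 1346))/2680 = -(-350 + 225*1346*1341)/2680 = -(-350 + 406121850)/2680 = -406121500/2680 = -1*20306075/134 = -20306075/134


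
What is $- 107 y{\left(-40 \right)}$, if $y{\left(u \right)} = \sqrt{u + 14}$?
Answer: $- 107 i \sqrt{26} \approx - 545.59 i$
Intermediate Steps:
$y{\left(u \right)} = \sqrt{14 + u}$
$- 107 y{\left(-40 \right)} = - 107 \sqrt{14 - 40} = - 107 \sqrt{-26} = - 107 i \sqrt{26}$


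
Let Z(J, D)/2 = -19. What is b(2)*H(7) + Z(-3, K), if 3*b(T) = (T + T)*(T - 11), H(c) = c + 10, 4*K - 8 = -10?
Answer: -242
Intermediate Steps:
K = -1/2 (K = 2 + (1/4)*(-10) = 2 - 5/2 = -1/2 ≈ -0.50000)
H(c) = 10 + c
Z(J, D) = -38 (Z(J, D) = 2*(-19) = -38)
b(T) = 2*T*(-11 + T)/3 (b(T) = ((T + T)*(T - 11))/3 = ((2*T)*(-11 + T))/3 = (2*T*(-11 + T))/3 = 2*T*(-11 + T)/3)
b(2)*H(7) + Z(-3, K) = ((2/3)*2*(-11 + 2))*(10 + 7) - 38 = ((2/3)*2*(-9))*17 - 38 = -12*17 - 38 = -204 - 38 = -242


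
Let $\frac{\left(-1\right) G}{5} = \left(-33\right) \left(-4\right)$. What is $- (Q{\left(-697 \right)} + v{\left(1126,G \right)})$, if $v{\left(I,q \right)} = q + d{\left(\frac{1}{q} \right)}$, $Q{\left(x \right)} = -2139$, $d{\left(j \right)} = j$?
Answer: $\frac{1847341}{660} \approx 2799.0$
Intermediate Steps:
$G = -660$ ($G = - 5 \left(\left(-33\right) \left(-4\right)\right) = \left(-5\right) 132 = -660$)
$v{\left(I,q \right)} = q + \frac{1}{q}$
$- (Q{\left(-697 \right)} + v{\left(1126,G \right)}) = - (-2139 - \left(660 - \frac{1}{-660}\right)) = - (-2139 - \frac{435601}{660}) = \left(-1\right) \left(- \frac{1847341}{660}\right) = \frac{1847341}{660}$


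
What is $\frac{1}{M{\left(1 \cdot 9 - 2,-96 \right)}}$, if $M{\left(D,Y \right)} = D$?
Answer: $\frac{1}{7} \approx 0.14286$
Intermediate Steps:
$\frac{1}{M{\left(1 \cdot 9 - 2,-96 \right)}} = \frac{1}{1 \cdot 9 - 2} = \frac{1}{9 - 2} = \frac{1}{7}$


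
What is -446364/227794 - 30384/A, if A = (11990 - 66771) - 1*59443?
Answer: -1377005895/813110683 ≈ -1.6935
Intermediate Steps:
A = -114224 (A = -54781 - 59443 = -114224)
-446364/227794 - 30384/A = -446364/227794 - 30384/(-114224) = -446364*1/227794 - 30384*(-1/114224) = -223182/113897 + 1899/7139 = -1377005895/813110683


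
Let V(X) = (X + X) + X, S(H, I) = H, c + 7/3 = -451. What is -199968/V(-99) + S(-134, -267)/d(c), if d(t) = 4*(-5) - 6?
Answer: 873161/1287 ≈ 678.45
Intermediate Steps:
c = -1360/3 (c = -7/3 - 451 = -1360/3 ≈ -453.33)
d(t) = -26 (d(t) = -20 - 6 = -26)
V(X) = 3*X (V(X) = 2*X + X = 3*X)
-199968/V(-99) + S(-134, -267)/d(c) = -199968/(3*(-99)) - 134/(-26) = -199968/(-297) - 134*(-1/26) = -199968*(-1/297) + 67/13 = 66656/99 + 67/13 = 873161/1287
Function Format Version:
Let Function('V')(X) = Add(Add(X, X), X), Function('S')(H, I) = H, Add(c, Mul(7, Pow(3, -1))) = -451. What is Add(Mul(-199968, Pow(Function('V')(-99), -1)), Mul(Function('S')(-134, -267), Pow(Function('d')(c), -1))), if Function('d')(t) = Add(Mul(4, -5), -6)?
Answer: Rational(873161, 1287) ≈ 678.45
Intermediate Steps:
c = Rational(-1360, 3) (c = Add(Rational(-7, 3), -451) = Rational(-1360, 3) ≈ -453.33)
Function('d')(t) = -26 (Function('d')(t) = Add(-20, -6) = -26)
Function('V')(X) = Mul(3, X) (Function('V')(X) = Add(Mul(2, X), X) = Mul(3, X))
Add(Mul(-199968, Pow(Function('V')(-99), -1)), Mul(Function('S')(-134, -267), Pow(Function('d')(c), -1))) = Add(Mul(-199968, Pow(Mul(3, -99), -1)), Mul(-134, Pow(-26, -1))) = Add(Mul(-199968, Pow(-297, -1)), Mul(-134, Rational(-1, 26))) = Add(Mul(-199968, Rational(-1, 297)), Rational(67, 13)) = Add(Rational(66656, 99), Rational(67, 13)) = Rational(873161, 1287)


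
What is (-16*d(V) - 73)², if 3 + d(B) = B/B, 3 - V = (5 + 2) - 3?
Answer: 1681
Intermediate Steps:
V = -1 (V = 3 - ((5 + 2) - 3) = 3 - (7 - 3) = 3 - 1*4 = 3 - 4 = -1)
d(B) = -2 (d(B) = -3 + B/B = -3 + 1 = -2)
(-16*d(V) - 73)² = (-16*(-2) - 73)² = (32 - 73)² = (-41)² = 1681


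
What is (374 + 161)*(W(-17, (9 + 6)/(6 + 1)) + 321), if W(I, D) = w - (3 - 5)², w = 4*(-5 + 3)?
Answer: 165315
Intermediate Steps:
w = -8 (w = 4*(-2) = -8)
W(I, D) = -12 (W(I, D) = -8 - (3 - 5)² = -8 - 1*(-2)² = -8 - 1*4 = -8 - 4 = -12)
(374 + 161)*(W(-17, (9 + 6)/(6 + 1)) + 321) = (374 + 161)*(-12 + 321) = 535*309 = 165315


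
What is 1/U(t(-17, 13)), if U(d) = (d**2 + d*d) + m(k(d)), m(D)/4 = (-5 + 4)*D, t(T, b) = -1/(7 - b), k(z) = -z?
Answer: 18/13 ≈ 1.3846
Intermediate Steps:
m(D) = -4*D (m(D) = 4*((-5 + 4)*D) = 4*(-D) = -4*D)
U(d) = 2*d**2 + 4*d (U(d) = (d**2 + d*d) - (-4)*d = (d**2 + d**2) + 4*d = 2*d**2 + 4*d)
1/U(t(-17, 13)) = 1/(2*(2 + 1/(-7 + 13))/(-7 + 13)) = 1/(2*(2 + 1/6)/6) = 1/(2*(1/6)*(2 + 1/6)) = 1/(2*(1/6)*(13/6)) = 1/(13/18) = 18/13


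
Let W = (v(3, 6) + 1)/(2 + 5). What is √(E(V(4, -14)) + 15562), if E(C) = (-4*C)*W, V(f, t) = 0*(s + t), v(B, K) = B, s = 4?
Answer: √15562 ≈ 124.75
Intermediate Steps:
W = 4/7 (W = (3 + 1)/(2 + 5) = 4/7 ≈ 0.57143)
V(f, t) = 0 (V(f, t) = 0*(4 + t) = 0)
E(C) = -16*C/7 (E(C) = -4*C*(4/7) = -16*C/7)
√(E(V(4, -14)) + 15562) = √(-16/7*0 + 15562) = √(0 + 15562) = √15562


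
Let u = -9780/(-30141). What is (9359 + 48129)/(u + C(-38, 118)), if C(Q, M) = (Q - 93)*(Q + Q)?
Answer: 72197742/12503899 ≈ 5.7740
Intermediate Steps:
C(Q, M) = 2*Q*(-93 + Q) (C(Q, M) = (-93 + Q)*(2*Q) = 2*Q*(-93 + Q))
u = 3260/10047 (u = -9780*(-1/30141) = 3260/10047 ≈ 0.32447)
(9359 + 48129)/(u + C(-38, 118)) = (9359 + 48129)/(3260/10047 + 2*(-38)*(-93 - 38)) = 57488/(3260/10047 + 2*(-38)*(-131)) = 57488/(3260/10047 + 9956) = 57488/(100031192/10047) = 57488*(10047/100031192) = 72197742/12503899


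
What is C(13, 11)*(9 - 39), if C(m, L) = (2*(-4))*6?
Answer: 1440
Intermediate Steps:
C(m, L) = -48 (C(m, L) = -8*6 = -48)
C(13, 11)*(9 - 39) = -48*(9 - 39) = -48*(-30) = 1440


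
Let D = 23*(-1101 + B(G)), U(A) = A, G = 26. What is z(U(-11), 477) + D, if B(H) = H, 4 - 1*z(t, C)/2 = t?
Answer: -24695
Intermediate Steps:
z(t, C) = 8 - 2*t
D = -24725 (D = 23*(-1101 + 26) = 23*(-1075) = -24725)
z(U(-11), 477) + D = (8 - 2*(-11)) - 24725 = (8 + 22) - 24725 = 30 - 24725 = -24695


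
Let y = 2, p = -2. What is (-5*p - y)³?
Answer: 512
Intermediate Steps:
(-5*p - y)³ = (-5*(-2) - 1*2)³ = (10 - 2)³ = 8³ = 512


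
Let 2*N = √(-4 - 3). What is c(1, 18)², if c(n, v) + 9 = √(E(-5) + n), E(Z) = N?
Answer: (18 - √2*√(2 + I*√7))²/4 ≈ 61.248 - 9.0041*I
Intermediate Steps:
N = I*√7/2 (N = √(-4 - 3)/2 = √(-7)/2 = (I*√7)/2 = I*√7/2 ≈ 1.3229*I)
E(Z) = I*√7/2
c(n, v) = -9 + √(n + I*√7/2) (c(n, v) = -9 + √(I*√7/2 + n) = -9 + √(n + I*√7/2))
c(1, 18)² = (-9 + √(4*1 + 2*I*√7)/2)² = (-9 + √(4 + 2*I*√7)/2)²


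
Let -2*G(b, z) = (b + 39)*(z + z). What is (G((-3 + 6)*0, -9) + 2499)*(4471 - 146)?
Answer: 12326250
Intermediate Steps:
G(b, z) = -z*(39 + b) (G(b, z) = -(b + 39)*(z + z)/2 = -(39 + b)*2*z/2 = -z*(39 + b))
(G((-3 + 6)*0, -9) + 2499)*(4471 - 146) = (-1*(-9)*(39 + (-3 + 6)*0) + 2499)*(4471 - 146) = (-1*(-9)*(39 + 3*0) + 2499)*4325 = (-1*(-9)*(39 + 0) + 2499)*4325 = (-1*(-9)*39 + 2499)*4325 = (351 + 2499)*4325 = 2850*4325 = 12326250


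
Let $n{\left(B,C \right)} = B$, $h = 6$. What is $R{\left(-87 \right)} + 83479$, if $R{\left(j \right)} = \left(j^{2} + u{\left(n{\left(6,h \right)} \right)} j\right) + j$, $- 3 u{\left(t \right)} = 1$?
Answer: $90990$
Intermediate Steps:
$u{\left(t \right)} = - \frac{1}{3}$ ($u{\left(t \right)} = \left(- \frac{1}{3}\right) 1 = - \frac{1}{3}$)
$R{\left(j \right)} = j^{2} + \frac{2 j}{3}$ ($R{\left(j \right)} = \left(j^{2} - \frac{j}{3}\right) + j = j^{2} + \frac{2 j}{3}$)
$R{\left(-87 \right)} + 83479 = \frac{1}{3} \left(-87\right) \left(2 + 3 \left(-87\right)\right) + 83479 = \frac{1}{3} \left(-87\right) \left(2 - 261\right) + 83479 = \frac{1}{3} \left(-87\right) \left(-259\right) + 83479 = 7511 + 83479 = 90990$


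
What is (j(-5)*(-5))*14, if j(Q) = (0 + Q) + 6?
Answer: -70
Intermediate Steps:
j(Q) = 6 + Q (j(Q) = Q + 6 = 6 + Q)
(j(-5)*(-5))*14 = ((6 - 5)*(-5))*14 = (1*(-5))*14 = -5*14 = -70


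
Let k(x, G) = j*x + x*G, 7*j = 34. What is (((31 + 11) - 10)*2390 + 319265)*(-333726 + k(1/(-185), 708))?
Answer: -4886661069120/37 ≈ -1.3207e+11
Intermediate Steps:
j = 34/7 (j = (⅐)*34 = 34/7 ≈ 4.8571)
k(x, G) = 34*x/7 + G*x (k(x, G) = 34*x/7 + x*G = 34*x/7 + G*x)
(((31 + 11) - 10)*2390 + 319265)*(-333726 + k(1/(-185), 708)) = (((31 + 11) - 10)*2390 + 319265)*(-333726 + (⅐)*(34 + 7*708)/(-185)) = ((42 - 10)*2390 + 319265)*(-333726 + (⅐)*(-1/185)*(34 + 4956)) = (32*2390 + 319265)*(-333726 + (⅐)*(-1/185)*4990) = (76480 + 319265)*(-333726 - 998/259) = 395745*(-86436032/259) = -4886661069120/37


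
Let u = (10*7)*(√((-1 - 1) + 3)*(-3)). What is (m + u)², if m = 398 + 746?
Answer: 872356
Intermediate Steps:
u = -210 (u = 70*(√(-2 + 3)*(-3)) = 70*(√1*(-3)) = 70*(1*(-3)) = 70*(-3) = -210)
m = 1144
(m + u)² = (1144 - 210)² = 934² = 872356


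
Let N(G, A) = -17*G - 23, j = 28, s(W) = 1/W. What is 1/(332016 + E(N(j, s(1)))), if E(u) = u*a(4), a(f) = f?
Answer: 1/330020 ≈ 3.0301e-6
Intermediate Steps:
N(G, A) = -23 - 17*G
E(u) = 4*u (E(u) = u*4 = 4*u)
1/(332016 + E(N(j, s(1)))) = 1/(332016 + 4*(-23 - 17*28)) = 1/(332016 + 4*(-23 - 476)) = 1/(332016 + 4*(-499)) = 1/(332016 - 1996) = 1/330020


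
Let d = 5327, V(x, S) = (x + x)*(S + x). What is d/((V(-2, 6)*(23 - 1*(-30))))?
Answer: -5327/848 ≈ -6.2818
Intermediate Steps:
V(x, S) = 2*x*(S + x) (V(x, S) = (2*x)*(S + x) = 2*x*(S + x))
d/((V(-2, 6)*(23 - 1*(-30)))) = 5327/(((2*(-2)*(6 - 2))*(23 - 1*(-30)))) = 5327/(((2*(-2)*4)*(23 + 30))) = 5327/((-16*53)) = 5327/(-848) = 5327*(-1/848) = -5327/848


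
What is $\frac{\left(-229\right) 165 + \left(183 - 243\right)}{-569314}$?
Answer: $\frac{37845}{569314} \approx 0.066475$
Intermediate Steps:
$\frac{\left(-229\right) 165 + \left(183 - 243\right)}{-569314} = \left(-37785 + \left(183 - 243\right)\right) \left(- \frac{1}{569314}\right) = \left(-37785 - 60\right) \left(- \frac{1}{569314}\right) = \left(-37845\right) \left(- \frac{1}{569314}\right) = \frac{37845}{569314}$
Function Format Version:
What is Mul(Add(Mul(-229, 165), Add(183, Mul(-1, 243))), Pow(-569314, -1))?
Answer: Rational(37845, 569314) ≈ 0.066475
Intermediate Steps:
Mul(Add(Mul(-229, 165), Add(183, Mul(-1, 243))), Pow(-569314, -1)) = Mul(Add(-37785, Add(183, -243)), Rational(-1, 569314)) = Mul(Add(-37785, -60), Rational(-1, 569314)) = Mul(-37845, Rational(-1, 569314)) = Rational(37845, 569314)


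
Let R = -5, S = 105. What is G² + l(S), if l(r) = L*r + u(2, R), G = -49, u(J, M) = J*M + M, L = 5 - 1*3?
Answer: 2596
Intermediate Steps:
L = 2 (L = 5 - 3 = 2)
u(J, M) = M + J*M
l(r) = -15 + 2*r (l(r) = 2*r - 5*(1 + 2) = 2*r - 5*3 = 2*r - 15 = -15 + 2*r)
G² + l(S) = (-49)² + (-15 + 2*105) = 2401 + (-15 + 210) = 2401 + 195 = 2596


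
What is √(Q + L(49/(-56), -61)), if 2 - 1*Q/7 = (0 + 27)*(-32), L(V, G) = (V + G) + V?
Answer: √23997/2 ≈ 77.455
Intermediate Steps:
L(V, G) = G + 2*V (L(V, G) = (G + V) + V = G + 2*V)
Q = 6062 (Q = 14 - 7*(0 + 27)*(-32) = 14 - 189*(-32) = 14 - 7*(-864) = 14 + 6048 = 6062)
√(Q + L(49/(-56), -61)) = √(6062 + (-61 + 2*(49/(-56)))) = √(6062 + (-61 + 2*(49*(-1/56)))) = √(6062 + (-61 + 2*(-7/8))) = √(6062 + (-61 - 7/4)) = √(6062 - 251/4) = √(23997/4) = √23997/2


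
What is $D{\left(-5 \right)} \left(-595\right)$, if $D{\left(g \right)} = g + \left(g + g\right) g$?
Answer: $-26775$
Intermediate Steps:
$D{\left(g \right)} = g + 2 g^{2}$ ($D{\left(g \right)} = g + 2 g g = g + 2 g^{2}$)
$D{\left(-5 \right)} \left(-595\right) = - 5 \left(1 + 2 \left(-5\right)\right) \left(-595\right) = - 5 \left(1 - 10\right) \left(-595\right) = \left(-5\right) \left(-9\right) \left(-595\right) = 45 \left(-595\right) = -26775$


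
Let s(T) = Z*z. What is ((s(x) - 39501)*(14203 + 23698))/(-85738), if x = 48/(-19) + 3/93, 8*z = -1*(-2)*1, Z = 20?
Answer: 748468948/42869 ≈ 17459.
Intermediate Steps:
z = 1/4 (z = (-1*(-2)*1)/8 = (2*1)/8 = (1/8)*2 = 1/4 ≈ 0.25000)
x = -1469/589 (x = 48*(-1/19) + 3*(1/93) = -48/19 + 1/31 = -1469/589 ≈ -2.4941)
s(T) = 5 (s(T) = 20*(1/4) = 5)
((s(x) - 39501)*(14203 + 23698))/(-85738) = ((5 - 39501)*(14203 + 23698))/(-85738) = -39496*37901*(-1/85738) = -1496937896*(-1/85738) = 748468948/42869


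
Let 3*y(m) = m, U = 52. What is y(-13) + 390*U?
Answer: 60827/3 ≈ 20276.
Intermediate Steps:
y(m) = m/3
y(-13) + 390*U = (⅓)*(-13) + 390*52 = -13/3 + 20280 = 60827/3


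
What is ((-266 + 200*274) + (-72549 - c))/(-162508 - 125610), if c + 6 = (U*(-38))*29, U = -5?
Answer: 23519/288118 ≈ 0.081630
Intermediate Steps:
c = 5504 (c = -6 - 5*(-38)*29 = -6 + 190*29 = -6 + 5510 = 5504)
((-266 + 200*274) + (-72549 - c))/(-162508 - 125610) = ((-266 + 200*274) + (-72549 - 1*5504))/(-162508 - 125610) = ((-266 + 54800) + (-72549 - 5504))/(-288118) = (54534 - 78053)*(-1/288118) = -23519*(-1/288118) = 23519/288118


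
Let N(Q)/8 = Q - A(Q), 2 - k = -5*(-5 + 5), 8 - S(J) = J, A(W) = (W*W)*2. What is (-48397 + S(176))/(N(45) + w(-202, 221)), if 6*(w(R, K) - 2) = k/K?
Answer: 32198595/21241193 ≈ 1.5159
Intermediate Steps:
A(W) = 2*W² (A(W) = W²*2 = 2*W²)
S(J) = 8 - J
k = 2 (k = 2 - (-5)*(-5 + 5) = 2 - (-5)*0 = 2 - 1*0 = 2 + 0 = 2)
N(Q) = -16*Q² + 8*Q (N(Q) = 8*(Q - 2*Q²) = -16*Q² + 8*Q)
w(R, K) = 2 + 1/(3*K) (w(R, K) = 2 + (2/K)/6 = 2 + 1/(3*K))
(-48397 + S(176))/(N(45) + w(-202, 221)) = (-48397 + (8 - 1*176))/(8*45*(1 - 2*45) + (2 + (⅓)/221)) = (-48397 + (8 - 176))/(8*45*(1 - 90) + (2 + (⅓)*(1/221))) = (-48397 - 168)/(8*45*(-89) + (2 + 1/663)) = -48565/(-32040 + 1327/663) = -48565/(-21241193/663) = -48565*(-663/21241193) = 32198595/21241193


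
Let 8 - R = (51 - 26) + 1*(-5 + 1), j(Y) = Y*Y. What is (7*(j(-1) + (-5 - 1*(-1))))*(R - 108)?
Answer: 2541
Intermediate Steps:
j(Y) = Y**2
R = -13 (R = 8 - ((51 - 26) + 1*(-5 + 1)) = 8 - (25 + 1*(-4)) = 8 - (25 - 4) = 8 - 1*21 = 8 - 21 = -13)
(7*(j(-1) + (-5 - 1*(-1))))*(R - 108) = (7*((-1)**2 + (-5 - 1*(-1))))*(-13 - 108) = (7*(1 + (-5 + 1)))*(-121) = (7*(1 - 4))*(-121) = (7*(-3))*(-121) = -21*(-121) = 2541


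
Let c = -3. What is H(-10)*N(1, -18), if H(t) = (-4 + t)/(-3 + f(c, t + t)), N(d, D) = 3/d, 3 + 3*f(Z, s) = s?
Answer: 63/16 ≈ 3.9375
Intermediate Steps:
f(Z, s) = -1 + s/3
H(t) = (-4 + t)/(-4 + 2*t/3) (H(t) = (-4 + t)/(-3 + (-1 + (t + t)/3)) = (-4 + t)/(-3 + (-1 + (2*t)/3)) = (-4 + t)/(-3 + (-1 + 2*t/3)) = (-4 + t)/(-4 + 2*t/3))
H(-10)*N(1, -18) = (3*(-4 - 10)/(2*(-6 - 10)))*(3/1) = ((3/2)*(-14)/(-16))*(3*1) = ((3/2)*(-1/16)*(-14))*3 = (21/16)*3 = 63/16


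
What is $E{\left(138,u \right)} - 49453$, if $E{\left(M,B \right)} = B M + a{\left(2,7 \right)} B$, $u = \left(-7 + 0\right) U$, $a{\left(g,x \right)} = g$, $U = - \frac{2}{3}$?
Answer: $- \frac{146399}{3} \approx -48800.0$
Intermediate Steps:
$U = - \frac{2}{3}$ ($U = \left(-2\right) \frac{1}{3} = - \frac{2}{3} \approx -0.66667$)
$u = \frac{14}{3}$ ($u = \left(-7 + 0\right) \left(- \frac{2}{3}\right) = \left(-7\right) \left(- \frac{2}{3}\right) = \frac{14}{3} \approx 4.6667$)
$E{\left(M,B \right)} = 2 B + B M$ ($E{\left(M,B \right)} = B M + 2 B = 2 B + B M$)
$E{\left(138,u \right)} - 49453 = \frac{14 \left(2 + 138\right)}{3} - 49453 = \frac{14}{3} \cdot 140 - 49453 = \frac{1960}{3} - 49453 = - \frac{146399}{3}$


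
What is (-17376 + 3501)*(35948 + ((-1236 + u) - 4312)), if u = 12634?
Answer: -597096750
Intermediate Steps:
(-17376 + 3501)*(35948 + ((-1236 + u) - 4312)) = (-17376 + 3501)*(35948 + ((-1236 + 12634) - 4312)) = -13875*(35948 + (11398 - 4312)) = -13875*(35948 + 7086) = -13875*43034 = -597096750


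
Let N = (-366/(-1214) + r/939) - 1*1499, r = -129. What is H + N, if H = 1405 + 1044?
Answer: 180522628/189991 ≈ 950.16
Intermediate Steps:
N = -284765331/189991 (N = (-366/(-1214) - 129/939) - 1*1499 = (-366*(-1/1214) - 129*1/939) - 1499 = (183/607 - 43/313) - 1499 = 31178/189991 - 1499 = -284765331/189991 ≈ -1498.8)
H = 2449
H + N = 2449 - 284765331/189991 = 180522628/189991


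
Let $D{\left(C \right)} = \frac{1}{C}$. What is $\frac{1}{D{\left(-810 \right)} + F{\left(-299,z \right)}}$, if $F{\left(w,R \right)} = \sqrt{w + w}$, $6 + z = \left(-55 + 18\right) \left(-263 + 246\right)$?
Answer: $- \frac{810}{392347801} - \frac{656100 i \sqrt{598}}{392347801} \approx -2.0645 \cdot 10^{-6} - 0.040893 i$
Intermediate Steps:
$z = 623$ ($z = -6 + \left(-55 + 18\right) \left(-263 + 246\right) = -6 - -629 = -6 + 629 = 623$)
$F{\left(w,R \right)} = \sqrt{2} \sqrt{w}$ ($F{\left(w,R \right)} = \sqrt{2 w} = \sqrt{2} \sqrt{w}$)
$\frac{1}{D{\left(-810 \right)} + F{\left(-299,z \right)}} = \frac{1}{\frac{1}{-810} + \sqrt{2} \sqrt{-299}} = \frac{1}{- \frac{1}{810} + \sqrt{2} i \sqrt{299}} = \frac{1}{- \frac{1}{810} + i \sqrt{598}}$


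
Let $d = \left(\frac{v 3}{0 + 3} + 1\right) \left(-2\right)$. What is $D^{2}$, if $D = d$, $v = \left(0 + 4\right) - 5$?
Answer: $0$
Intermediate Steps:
$v = -1$ ($v = 4 - 5 = -1$)
$d = 0$ ($d = \left(\frac{\left(-1\right) 3}{0 + 3} + 1\right) \left(-2\right) = \left(- \frac{3}{3} + 1\right) \left(-2\right) = \left(\left(-3\right) \frac{1}{3} + 1\right) \left(-2\right) = \left(-1 + 1\right) \left(-2\right) = 0 \left(-2\right) = 0$)
$D = 0$
$D^{2} = 0^{2} = 0$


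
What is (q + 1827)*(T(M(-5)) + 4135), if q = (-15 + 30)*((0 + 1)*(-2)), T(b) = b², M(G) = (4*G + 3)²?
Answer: 157517832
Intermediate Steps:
M(G) = (3 + 4*G)²
q = -30 (q = 15*(1*(-2)) = 15*(-2) = -30)
(q + 1827)*(T(M(-5)) + 4135) = (-30 + 1827)*(((3 + 4*(-5))²)² + 4135) = 1797*(((3 - 20)²)² + 4135) = 1797*(((-17)²)² + 4135) = 1797*(289² + 4135) = 1797*(83521 + 4135) = 1797*87656 = 157517832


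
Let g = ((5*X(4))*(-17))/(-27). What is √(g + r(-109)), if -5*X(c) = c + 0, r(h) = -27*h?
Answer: √238179/9 ≈ 54.226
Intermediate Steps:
X(c) = -c/5 (X(c) = -(c + 0)/5 = -c/5)
g = -68/27 (g = ((5*(-⅕*4))*(-17))/(-27) = ((5*(-⅘))*(-17))*(-1/27) = -4*(-17)*(-1/27) = 68*(-1/27) = -68/27 ≈ -2.5185)
√(g + r(-109)) = √(-68/27 - 27*(-109)) = √(-68/27 + 2943) = √(79393/27) = √238179/9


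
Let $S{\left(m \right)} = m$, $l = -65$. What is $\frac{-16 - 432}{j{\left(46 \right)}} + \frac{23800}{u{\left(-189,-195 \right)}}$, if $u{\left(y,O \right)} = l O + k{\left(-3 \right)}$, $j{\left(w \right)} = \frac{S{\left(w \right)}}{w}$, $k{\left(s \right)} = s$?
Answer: $- \frac{706657}{1584} \approx -446.12$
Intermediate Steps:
$j{\left(w \right)} = 1$ ($j{\left(w \right)} = \frac{w}{w} = 1$)
$u{\left(y,O \right)} = -3 - 65 O$ ($u{\left(y,O \right)} = - 65 O - 3 = -3 - 65 O$)
$\frac{-16 - 432}{j{\left(46 \right)}} + \frac{23800}{u{\left(-189,-195 \right)}} = \frac{-16 - 432}{1} + \frac{23800}{-3 - -12675} = \left(-16 - 432\right) 1 + \frac{23800}{-3 + 12675} = \left(-448\right) 1 + \frac{23800}{12672} = -448 + 23800 \cdot \frac{1}{12672} = -448 + \frac{2975}{1584} = - \frac{706657}{1584}$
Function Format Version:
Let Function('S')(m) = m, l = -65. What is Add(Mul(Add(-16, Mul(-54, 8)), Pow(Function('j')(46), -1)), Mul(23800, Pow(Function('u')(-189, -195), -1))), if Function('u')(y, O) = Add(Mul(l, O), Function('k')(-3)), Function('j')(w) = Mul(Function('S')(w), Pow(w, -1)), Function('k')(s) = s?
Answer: Rational(-706657, 1584) ≈ -446.12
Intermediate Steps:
Function('j')(w) = 1 (Function('j')(w) = Mul(w, Pow(w, -1)) = 1)
Function('u')(y, O) = Add(-3, Mul(-65, O)) (Function('u')(y, O) = Add(Mul(-65, O), -3) = Add(-3, Mul(-65, O)))
Add(Mul(Add(-16, Mul(-54, 8)), Pow(Function('j')(46), -1)), Mul(23800, Pow(Function('u')(-189, -195), -1))) = Add(Mul(Add(-16, Mul(-54, 8)), Pow(1, -1)), Mul(23800, Pow(Add(-3, Mul(-65, -195)), -1))) = Add(Mul(Add(-16, -432), 1), Mul(23800, Pow(Add(-3, 12675), -1))) = Add(Mul(-448, 1), Mul(23800, Pow(12672, -1))) = Add(-448, Mul(23800, Rational(1, 12672))) = Add(-448, Rational(2975, 1584)) = Rational(-706657, 1584)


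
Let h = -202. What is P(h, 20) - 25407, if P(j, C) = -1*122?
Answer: -25529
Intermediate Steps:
P(j, C) = -122
P(h, 20) - 25407 = -122 - 25407 = -25529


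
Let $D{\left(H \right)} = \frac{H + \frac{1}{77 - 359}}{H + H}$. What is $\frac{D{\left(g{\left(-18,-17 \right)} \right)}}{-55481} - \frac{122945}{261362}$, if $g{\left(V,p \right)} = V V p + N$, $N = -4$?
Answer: $- \frac{10602829776349465}{22539539679634848} \approx -0.47041$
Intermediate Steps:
$g{\left(V,p \right)} = -4 + p V^{2}$ ($g{\left(V,p \right)} = V V p - 4 = V^{2} p - 4 = p V^{2} - 4 = -4 + p V^{2}$)
$D{\left(H \right)} = \frac{- \frac{1}{282} + H}{2 H}$ ($D{\left(H \right)} = \frac{H + \frac{1}{-282}}{2 H} = \left(H - \frac{1}{282}\right) \frac{1}{2 H} = \left(- \frac{1}{282} + H\right) \frac{1}{2 H} = \frac{- \frac{1}{282} + H}{2 H}$)
$\frac{D{\left(g{\left(-18,-17 \right)} \right)}}{-55481} - \frac{122945}{261362} = \frac{\frac{1}{564} \frac{1}{-4 - 17 \left(-18\right)^{2}} \left(-1 + 282 \left(-4 - 17 \left(-18\right)^{2}\right)\right)}{-55481} - \frac{122945}{261362} = \frac{-1 + 282 \left(-4 - 5508\right)}{564 \left(-4 - 5508\right)} \left(- \frac{1}{55481}\right) - \frac{122945}{261362} = \frac{-1 + 282 \left(-5512\right)}{564 \left(-5512\right)} \left(- \frac{1}{55481}\right) - \frac{122945}{261362} = \frac{1}{564} \left(- \frac{1}{5512}\right) \left(-1 - 1554384\right) \left(- \frac{1}{55481}\right) - \frac{122945}{261362} = \frac{1}{564} \left(- \frac{1}{5512}\right) \left(-1554385\right) \left(- \frac{1}{55481}\right) - \frac{122945}{261362} = \frac{1554385}{3108768} \left(- \frac{1}{55481}\right) - \frac{122945}{261362} = - \frac{1554385}{172477557408} - \frac{122945}{261362} = - \frac{10602829776349465}{22539539679634848}$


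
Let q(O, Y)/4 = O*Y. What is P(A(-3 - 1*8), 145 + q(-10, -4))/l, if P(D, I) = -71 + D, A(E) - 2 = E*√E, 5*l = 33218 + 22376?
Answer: -345/55594 - 5*I*√11/5054 ≈ -0.0062057 - 0.0032812*I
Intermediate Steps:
q(O, Y) = 4*O*Y (q(O, Y) = 4*(O*Y) = 4*O*Y)
l = 55594/5 (l = (33218 + 22376)/5 = (⅕)*55594 = 55594/5 ≈ 11119.)
A(E) = 2 + E^(3/2) (A(E) = 2 + E*√E = 2 + E^(3/2))
P(A(-3 - 1*8), 145 + q(-10, -4))/l = (-71 + (2 + (-3 - 1*8)^(3/2)))/(55594/5) = (-71 + (2 + (-3 - 8)^(3/2)))*(5/55594) = (-71 + (2 + (-11)^(3/2)))*(5/55594) = (-71 + (2 - 11*I*√11))*(5/55594) = (-69 - 11*I*√11)*(5/55594) = -345/55594 - 5*I*√11/5054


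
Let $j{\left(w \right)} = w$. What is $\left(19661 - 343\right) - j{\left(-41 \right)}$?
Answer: $19359$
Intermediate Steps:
$\left(19661 - 343\right) - j{\left(-41 \right)} = \left(19661 - 343\right) - -41 = \left(19661 - 343\right) + 41 = 19318 + 41 = 19359$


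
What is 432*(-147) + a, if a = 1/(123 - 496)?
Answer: -23686993/373 ≈ -63504.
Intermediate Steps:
a = -1/373 (a = 1/(-373) = -1/373 ≈ -0.0026810)
432*(-147) + a = 432*(-147) - 1/373 = -63504 - 1/373 = -23686993/373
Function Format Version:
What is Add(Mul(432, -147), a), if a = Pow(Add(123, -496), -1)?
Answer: Rational(-23686993, 373) ≈ -63504.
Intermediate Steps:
a = Rational(-1, 373) (a = Pow(-373, -1) = Rational(-1, 373) ≈ -0.0026810)
Add(Mul(432, -147), a) = Add(Mul(432, -147), Rational(-1, 373)) = Add(-63504, Rational(-1, 373)) = Rational(-23686993, 373)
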